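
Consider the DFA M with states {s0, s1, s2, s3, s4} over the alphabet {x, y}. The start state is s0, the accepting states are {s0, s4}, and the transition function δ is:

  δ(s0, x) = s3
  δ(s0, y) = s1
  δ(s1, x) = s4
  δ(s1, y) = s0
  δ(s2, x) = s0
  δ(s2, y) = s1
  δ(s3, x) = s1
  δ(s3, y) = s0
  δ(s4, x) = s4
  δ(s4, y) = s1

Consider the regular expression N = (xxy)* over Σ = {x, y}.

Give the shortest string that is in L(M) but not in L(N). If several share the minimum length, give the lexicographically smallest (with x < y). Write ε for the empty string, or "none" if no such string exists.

The string xy is accepted by M but not by N.
No shorter string lies in the difference, and xy is the lexicographically first length-2 string in L(M) \ L(N).

xy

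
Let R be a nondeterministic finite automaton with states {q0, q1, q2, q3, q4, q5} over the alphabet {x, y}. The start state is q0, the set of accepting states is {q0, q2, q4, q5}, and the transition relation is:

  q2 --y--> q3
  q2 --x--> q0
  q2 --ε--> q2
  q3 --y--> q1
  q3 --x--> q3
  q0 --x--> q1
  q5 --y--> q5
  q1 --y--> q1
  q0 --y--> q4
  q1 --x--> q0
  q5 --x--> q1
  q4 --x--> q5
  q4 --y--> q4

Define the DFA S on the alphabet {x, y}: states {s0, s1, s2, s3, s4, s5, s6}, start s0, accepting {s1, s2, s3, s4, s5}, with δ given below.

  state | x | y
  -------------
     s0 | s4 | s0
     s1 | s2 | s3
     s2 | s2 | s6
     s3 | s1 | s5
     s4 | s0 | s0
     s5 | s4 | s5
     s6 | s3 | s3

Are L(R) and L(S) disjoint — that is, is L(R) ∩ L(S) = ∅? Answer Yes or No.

No

The string yx is accepted by both R and S.
Hence L(R) ∩ L(S) ≠ ∅.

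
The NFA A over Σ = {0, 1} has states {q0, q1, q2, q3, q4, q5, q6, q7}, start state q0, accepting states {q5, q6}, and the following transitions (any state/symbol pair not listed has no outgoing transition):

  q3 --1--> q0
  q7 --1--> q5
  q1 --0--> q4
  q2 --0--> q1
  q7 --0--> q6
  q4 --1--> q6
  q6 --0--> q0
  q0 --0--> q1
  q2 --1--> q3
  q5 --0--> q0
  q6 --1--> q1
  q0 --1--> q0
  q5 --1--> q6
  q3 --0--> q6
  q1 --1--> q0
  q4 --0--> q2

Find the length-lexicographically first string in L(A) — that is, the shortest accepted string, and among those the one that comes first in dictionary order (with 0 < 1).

001

A breadth-first search from q0 reaches an accepting state first via the path q0 → q1 → q4 → q6 on input 001.
No string of length < 3 is accepted (BFS exhausts all shorter strings without reaching an accepting state), and 001 is the lexicographically least accepting string of length 3.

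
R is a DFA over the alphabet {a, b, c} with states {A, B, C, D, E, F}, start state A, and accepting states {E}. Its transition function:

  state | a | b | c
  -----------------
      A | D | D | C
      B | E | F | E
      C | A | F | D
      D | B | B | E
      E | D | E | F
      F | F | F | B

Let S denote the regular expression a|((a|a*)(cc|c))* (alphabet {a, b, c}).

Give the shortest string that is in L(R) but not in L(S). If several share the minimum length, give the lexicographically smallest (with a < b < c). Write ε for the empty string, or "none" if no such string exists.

bc

The string bc is accepted by R but not by S.
No shorter string lies in the difference, and bc is the lexicographically first length-2 string in L(R) \ L(S).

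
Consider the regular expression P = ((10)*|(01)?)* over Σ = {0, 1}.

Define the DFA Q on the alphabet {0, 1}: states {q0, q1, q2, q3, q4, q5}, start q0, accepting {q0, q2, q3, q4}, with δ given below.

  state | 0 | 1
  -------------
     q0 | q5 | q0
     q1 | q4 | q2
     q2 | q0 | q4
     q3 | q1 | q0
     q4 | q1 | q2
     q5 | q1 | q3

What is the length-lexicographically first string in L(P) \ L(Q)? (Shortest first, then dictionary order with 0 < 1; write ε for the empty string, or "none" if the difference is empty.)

10

The string 10 is accepted by P but not by Q.
No shorter string lies in the difference, and 10 is the lexicographically first length-2 string in L(P) \ L(Q).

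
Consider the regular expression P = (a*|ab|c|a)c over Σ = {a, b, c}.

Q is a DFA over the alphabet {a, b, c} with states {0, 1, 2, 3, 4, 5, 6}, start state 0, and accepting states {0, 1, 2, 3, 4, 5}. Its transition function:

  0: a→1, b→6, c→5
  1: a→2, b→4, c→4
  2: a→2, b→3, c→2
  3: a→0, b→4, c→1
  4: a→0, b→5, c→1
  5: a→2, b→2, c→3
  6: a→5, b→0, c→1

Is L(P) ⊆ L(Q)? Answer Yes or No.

Yes

Converting the expression P to a DFA (subset construction, then merging equivalent states) gives the minimal DFA with states {p0, p1, p2, p3, p4, p5, p6}, start state p0, accepting states {p3, p6} and transitions p0: a→p1, b→p2, c→p3; p1: a→p4, b→p5, c→p6; p2: a→p2, b→p2, c→p2; p3: a→p2, b→p2, c→p6; p4: a→p4, b→p2, c→p6; p5: a→p2, b→p2, c→p6; p6: a→p2, b→p2, c→p2.
Exploring the product automaton P × Q from the start pair (p0, 0), following both machines on each input symbol, reaches 16 state pairs: (p0, 0), (p1, 1), (p2, 6), (p3, 5), (p4, 2), (p5, 4), (p6, 4), (p2, 5), (p2, 0), (p2, 1), (p2, 2), (p6, 3), (p2, 3), (p6, 2), (p6, 1), (p2, 4).
P accepts in {p3, p6} and Q accepts in {0, 1, 2, 3, 4, 5}. The reachable pairs whose P-component is accepting are (p3, 5), (p6, 4), (p6, 3), (p6, 2), (p6, 1); in each of them the Q-component is accepting too, so the product for L(P) \ L(Q) (P-component accepting, Q-component rejecting) has no reachable accepting pair and the difference is empty.
Hence every string in L(P) is also in L(Q).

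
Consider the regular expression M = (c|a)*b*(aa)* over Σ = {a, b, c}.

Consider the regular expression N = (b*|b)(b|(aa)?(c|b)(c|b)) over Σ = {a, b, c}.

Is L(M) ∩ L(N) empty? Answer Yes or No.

No

The string b is accepted by both M and N.
Hence L(M) ∩ L(N) ≠ ∅.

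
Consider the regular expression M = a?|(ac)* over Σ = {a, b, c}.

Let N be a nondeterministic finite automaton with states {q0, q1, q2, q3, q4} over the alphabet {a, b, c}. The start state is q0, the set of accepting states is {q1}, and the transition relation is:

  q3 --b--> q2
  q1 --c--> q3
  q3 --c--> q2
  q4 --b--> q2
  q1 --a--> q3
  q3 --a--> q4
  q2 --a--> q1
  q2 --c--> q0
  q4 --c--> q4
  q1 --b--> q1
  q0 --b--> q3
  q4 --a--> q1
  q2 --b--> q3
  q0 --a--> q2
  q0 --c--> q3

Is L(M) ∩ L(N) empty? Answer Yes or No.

Yes

Converting the expression M to a DFA (subset construction, then merging equivalent states) gives the minimal DFA with states {m0, m1, m2, m3, m4}, start state m0, accepting states {m0, m1, m3} and transitions m0: a→m1, b→m2, c→m2; m1: a→m2, b→m2, c→m3; m2: a→m2, b→m2, c→m2; m3: a→m4, b→m2, c→m2; m4: a→m2, b→m2, c→m3.
Exploring the product automaton M × N from the start pair (m0, q0), following both machines on each input symbol, reaches 9 state pairs: (m0, q0), (m1, q2), (m2, q3), (m2, q1), (m3, q0), (m2, q4), (m2, q2), (m4, q2), (m2, q0).
M accepts in {m0, m1, m3} and N accepts in {q1}; no reachable pair has both components accepting, so no string drives both machines to acceptance simultaneously and L(M) ∩ L(N) = ∅.
So no string is accepted by both, and the intersection is empty.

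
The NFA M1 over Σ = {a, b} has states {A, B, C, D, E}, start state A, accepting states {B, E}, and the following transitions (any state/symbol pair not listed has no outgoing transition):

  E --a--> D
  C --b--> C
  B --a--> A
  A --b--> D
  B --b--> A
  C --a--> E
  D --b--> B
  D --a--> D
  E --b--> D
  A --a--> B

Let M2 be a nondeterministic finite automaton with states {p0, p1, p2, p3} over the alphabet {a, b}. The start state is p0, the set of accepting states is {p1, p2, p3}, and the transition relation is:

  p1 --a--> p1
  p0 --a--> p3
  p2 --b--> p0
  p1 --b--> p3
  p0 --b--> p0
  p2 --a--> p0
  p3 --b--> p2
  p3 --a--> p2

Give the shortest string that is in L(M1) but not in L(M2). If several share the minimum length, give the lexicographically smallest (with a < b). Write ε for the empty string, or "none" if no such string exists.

The string bb is accepted by M1 but not by M2.
No shorter string lies in the difference, and bb is the lexicographically first length-2 string in L(M1) \ L(M2).

bb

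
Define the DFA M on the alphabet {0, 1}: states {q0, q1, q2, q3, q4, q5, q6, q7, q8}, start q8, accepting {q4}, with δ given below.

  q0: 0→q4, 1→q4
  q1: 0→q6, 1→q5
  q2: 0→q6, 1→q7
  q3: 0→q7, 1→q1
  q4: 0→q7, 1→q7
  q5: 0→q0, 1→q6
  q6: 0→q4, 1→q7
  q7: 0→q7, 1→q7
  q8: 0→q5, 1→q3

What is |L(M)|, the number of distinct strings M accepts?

The useful subgraph on states {q0, q1, q3, q4, q5, q6, q8} is acyclic, so L(M) is finite; the longest accepting path visits 6 useful states, giving maximum string length 5.
Counting accepting paths from q8 by length: 3 of length 3, 1 of length 4, 3 of length 5. Total 7.

7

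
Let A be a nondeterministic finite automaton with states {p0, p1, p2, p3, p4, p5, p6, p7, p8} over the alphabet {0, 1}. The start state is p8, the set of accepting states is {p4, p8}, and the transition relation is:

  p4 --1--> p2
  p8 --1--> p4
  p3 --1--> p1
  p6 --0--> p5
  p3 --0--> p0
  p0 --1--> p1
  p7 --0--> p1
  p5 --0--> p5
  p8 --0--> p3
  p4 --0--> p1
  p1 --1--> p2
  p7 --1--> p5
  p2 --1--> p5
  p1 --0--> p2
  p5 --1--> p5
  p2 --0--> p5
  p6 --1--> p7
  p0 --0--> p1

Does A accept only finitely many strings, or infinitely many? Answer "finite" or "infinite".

The useful states (reachable from p8 and able to reach an accepting state) are {p4, p8}.
Restricted to these states the transition graph has no cycle, so every accepting path has bounded length and L is finite.

finite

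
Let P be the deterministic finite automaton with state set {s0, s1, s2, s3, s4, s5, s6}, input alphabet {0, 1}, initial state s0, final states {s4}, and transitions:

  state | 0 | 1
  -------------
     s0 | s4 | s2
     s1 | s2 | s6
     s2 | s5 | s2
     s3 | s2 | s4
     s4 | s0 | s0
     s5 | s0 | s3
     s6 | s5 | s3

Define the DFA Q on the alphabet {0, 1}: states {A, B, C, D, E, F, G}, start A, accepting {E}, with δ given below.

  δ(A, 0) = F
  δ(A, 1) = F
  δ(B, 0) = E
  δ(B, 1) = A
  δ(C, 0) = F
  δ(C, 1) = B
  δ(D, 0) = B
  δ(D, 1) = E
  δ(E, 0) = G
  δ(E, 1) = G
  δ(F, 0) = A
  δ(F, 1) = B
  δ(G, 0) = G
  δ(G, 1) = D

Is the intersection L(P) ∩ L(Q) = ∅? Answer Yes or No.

No

The string 010 is accepted by both P and Q.
Hence L(P) ∩ L(Q) ≠ ∅.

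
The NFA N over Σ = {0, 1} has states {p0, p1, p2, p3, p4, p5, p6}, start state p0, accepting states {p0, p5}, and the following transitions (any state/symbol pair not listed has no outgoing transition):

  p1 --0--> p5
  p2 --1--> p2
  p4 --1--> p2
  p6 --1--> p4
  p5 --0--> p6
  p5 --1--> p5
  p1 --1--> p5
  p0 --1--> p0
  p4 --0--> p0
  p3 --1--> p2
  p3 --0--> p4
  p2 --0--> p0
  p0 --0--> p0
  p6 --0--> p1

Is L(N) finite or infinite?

infinite

State p0 is reachable from the start and can reach an accepting state, and it lies on the cycle p0 → p0.
Traversing that cycle any number of times yields accepted strings of unbounded length, so the language is infinite.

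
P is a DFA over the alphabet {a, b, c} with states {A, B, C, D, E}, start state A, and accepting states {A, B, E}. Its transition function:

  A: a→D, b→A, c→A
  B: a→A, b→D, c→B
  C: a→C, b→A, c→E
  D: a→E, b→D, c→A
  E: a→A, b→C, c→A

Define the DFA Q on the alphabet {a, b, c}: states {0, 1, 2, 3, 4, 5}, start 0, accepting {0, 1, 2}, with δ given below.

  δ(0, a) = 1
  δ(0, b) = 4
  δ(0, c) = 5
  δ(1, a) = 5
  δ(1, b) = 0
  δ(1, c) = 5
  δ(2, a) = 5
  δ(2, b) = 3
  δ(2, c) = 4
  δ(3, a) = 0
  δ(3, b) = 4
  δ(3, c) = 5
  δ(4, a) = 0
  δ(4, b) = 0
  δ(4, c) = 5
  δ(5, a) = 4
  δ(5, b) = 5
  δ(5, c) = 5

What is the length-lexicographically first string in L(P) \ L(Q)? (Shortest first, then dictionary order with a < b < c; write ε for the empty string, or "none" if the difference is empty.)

b

The string b is accepted by P but not by Q.
No shorter string lies in the difference, and b is the lexicographically first length-1 string in L(P) \ L(Q).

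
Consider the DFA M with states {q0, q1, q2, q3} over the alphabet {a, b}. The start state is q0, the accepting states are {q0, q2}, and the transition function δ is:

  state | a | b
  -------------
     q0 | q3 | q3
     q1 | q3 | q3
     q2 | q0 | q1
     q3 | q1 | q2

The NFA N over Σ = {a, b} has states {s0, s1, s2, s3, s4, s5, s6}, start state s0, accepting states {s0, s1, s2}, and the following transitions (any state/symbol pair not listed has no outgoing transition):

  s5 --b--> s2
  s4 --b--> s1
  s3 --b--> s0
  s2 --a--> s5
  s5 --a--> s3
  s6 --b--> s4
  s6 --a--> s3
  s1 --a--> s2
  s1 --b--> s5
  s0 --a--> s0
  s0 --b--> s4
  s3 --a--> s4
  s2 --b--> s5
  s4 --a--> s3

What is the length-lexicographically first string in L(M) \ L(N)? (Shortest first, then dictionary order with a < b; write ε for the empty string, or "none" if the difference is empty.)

The string ab is accepted by M but not by N.
No shorter string lies in the difference, and ab is the lexicographically first length-2 string in L(M) \ L(N).

ab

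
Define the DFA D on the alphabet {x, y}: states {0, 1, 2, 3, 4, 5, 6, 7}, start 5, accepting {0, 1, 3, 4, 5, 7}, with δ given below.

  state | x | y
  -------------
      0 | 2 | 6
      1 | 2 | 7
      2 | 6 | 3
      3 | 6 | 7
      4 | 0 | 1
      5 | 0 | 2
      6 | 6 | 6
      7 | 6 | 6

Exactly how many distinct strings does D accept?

6

The useful subgraph on states {0, 2, 3, 5, 7} is acyclic, so L(D) is finite; the longest accepting path visits 5 useful states, giving maximum string length 4.
Counting accepting paths from 5 by length: 1 of length 0, 1 of length 1, 1 of length 2, 2 of length 3, 1 of length 4. Total 6.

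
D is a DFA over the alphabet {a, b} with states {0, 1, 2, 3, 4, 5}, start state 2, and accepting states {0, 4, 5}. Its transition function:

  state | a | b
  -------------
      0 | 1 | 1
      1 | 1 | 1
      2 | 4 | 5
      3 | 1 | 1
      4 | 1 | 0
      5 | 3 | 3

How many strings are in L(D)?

The useful subgraph on states {0, 2, 4, 5} is acyclic, so L(D) is finite; the longest accepting path visits 3 useful states, giving maximum string length 2.
Counting accepting paths from 2 by length: 2 of length 1, 1 of length 2. Total 3.

3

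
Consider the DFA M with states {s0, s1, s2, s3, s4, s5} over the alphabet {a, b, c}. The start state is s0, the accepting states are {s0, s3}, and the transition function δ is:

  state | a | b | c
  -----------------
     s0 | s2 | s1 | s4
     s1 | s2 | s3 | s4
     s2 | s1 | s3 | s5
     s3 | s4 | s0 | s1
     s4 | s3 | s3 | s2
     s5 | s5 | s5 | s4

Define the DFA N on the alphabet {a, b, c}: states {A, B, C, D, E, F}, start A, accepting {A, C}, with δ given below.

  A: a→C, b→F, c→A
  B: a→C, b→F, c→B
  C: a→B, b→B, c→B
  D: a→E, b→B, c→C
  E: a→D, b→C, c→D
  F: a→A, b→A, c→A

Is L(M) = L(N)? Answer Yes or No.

No

The string ab is accepted by M but rejected by N.
So L(M) ≠ L(N).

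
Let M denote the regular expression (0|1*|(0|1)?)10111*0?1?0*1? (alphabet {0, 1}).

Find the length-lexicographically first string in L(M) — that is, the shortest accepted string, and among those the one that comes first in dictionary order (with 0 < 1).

By inspection of the expression, no string of length less than 4 matches, and 1011 is the lexicographically first match of length 4.

1011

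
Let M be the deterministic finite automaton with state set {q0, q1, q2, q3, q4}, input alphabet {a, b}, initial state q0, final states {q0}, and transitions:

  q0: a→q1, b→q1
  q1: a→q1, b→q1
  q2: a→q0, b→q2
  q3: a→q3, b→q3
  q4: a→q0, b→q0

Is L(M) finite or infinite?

finite

The useful states (reachable from q0 and able to reach an accepting state) are {q0}.
Restricted to these states the transition graph has no cycle, so every accepting path has bounded length and L is finite.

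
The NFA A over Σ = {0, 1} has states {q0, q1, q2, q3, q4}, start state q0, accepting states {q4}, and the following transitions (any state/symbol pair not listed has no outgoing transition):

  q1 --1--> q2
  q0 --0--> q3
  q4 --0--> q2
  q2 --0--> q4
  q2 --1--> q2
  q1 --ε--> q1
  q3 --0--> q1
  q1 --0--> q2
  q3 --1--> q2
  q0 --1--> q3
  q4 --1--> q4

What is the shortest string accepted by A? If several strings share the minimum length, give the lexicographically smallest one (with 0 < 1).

010

A breadth-first search from q0 reaches an accepting state first via the path q0 → q3 → q2 → q4 on input 010.
No string of length < 3 is accepted (BFS exhausts all shorter strings without reaching an accepting state), and 010 is the lexicographically least accepting string of length 3.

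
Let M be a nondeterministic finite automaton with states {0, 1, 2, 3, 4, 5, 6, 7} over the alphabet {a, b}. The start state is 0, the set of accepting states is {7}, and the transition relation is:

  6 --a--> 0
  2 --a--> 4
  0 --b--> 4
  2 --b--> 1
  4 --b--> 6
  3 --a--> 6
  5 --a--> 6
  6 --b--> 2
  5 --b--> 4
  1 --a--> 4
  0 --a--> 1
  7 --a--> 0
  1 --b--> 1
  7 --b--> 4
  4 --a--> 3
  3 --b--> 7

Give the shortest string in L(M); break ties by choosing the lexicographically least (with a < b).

A breadth-first search from 0 reaches an accepting state first via the path 0 → 4 → 3 → 7 on input bab.
No string of length < 3 is accepted (BFS exhausts all shorter strings without reaching an accepting state), and bab is the lexicographically least accepting string of length 3.

bab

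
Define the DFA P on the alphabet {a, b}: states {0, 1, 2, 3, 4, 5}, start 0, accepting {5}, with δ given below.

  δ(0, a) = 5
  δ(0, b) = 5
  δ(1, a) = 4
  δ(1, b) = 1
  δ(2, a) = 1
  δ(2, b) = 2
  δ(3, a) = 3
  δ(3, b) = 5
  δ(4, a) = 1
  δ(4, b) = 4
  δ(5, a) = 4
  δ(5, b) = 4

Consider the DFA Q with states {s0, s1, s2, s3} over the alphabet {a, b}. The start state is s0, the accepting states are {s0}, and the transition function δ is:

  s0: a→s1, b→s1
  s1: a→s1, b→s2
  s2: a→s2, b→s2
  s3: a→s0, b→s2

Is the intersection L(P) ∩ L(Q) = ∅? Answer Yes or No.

Yes

Exploring the product automaton P × Q from the start pair (0, s0), following both machines on each input symbol, reaches 6 state pairs: (0, s0), (5, s1), (4, s1), (4, s2), (1, s1), (1, s2).
P accepts in {5} and Q accepts in {s0}; no reachable pair has both components accepting, so no string drives both machines to acceptance simultaneously and L(P) ∩ L(Q) = ∅.
So no string is accepted by both, and the intersection is empty.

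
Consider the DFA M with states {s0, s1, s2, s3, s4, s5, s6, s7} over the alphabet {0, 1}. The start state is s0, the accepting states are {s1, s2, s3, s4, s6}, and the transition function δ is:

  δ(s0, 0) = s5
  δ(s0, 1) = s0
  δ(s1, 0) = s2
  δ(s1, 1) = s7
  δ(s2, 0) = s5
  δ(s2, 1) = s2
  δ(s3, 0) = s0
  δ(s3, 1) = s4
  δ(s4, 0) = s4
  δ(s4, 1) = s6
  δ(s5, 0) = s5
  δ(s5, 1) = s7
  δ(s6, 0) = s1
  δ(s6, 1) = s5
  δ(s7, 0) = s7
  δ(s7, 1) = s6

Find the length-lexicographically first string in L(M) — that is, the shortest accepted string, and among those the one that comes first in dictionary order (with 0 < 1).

011

A breadth-first search from s0 reaches an accepting state first via the path s0 → s5 → s7 → s6 on input 011.
No string of length < 3 is accepted (BFS exhausts all shorter strings without reaching an accepting state), and 011 is the lexicographically least accepting string of length 3.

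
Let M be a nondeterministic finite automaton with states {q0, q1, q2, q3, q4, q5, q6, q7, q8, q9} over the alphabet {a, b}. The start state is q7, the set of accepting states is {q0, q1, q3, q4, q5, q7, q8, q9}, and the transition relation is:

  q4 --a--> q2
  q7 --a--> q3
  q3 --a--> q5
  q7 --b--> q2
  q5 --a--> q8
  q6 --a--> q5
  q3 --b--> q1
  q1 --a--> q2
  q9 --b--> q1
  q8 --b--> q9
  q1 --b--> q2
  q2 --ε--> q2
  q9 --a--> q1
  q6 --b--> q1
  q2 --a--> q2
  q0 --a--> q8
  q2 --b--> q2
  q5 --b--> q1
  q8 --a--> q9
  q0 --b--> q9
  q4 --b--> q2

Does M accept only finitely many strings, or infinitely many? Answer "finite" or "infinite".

The useful states (reachable from q7 and able to reach an accepting state) are {q1, q3, q5, q7, q8, q9}.
Restricted to these states the transition graph has no cycle, so every accepting path has bounded length and L is finite.

finite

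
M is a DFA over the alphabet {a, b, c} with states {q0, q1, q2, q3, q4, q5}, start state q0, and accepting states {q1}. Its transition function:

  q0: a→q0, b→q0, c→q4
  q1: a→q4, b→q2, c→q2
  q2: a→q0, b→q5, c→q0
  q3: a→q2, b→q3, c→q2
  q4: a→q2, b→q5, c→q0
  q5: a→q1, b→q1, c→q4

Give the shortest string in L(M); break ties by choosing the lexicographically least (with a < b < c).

cba

A breadth-first search from q0 reaches an accepting state first via the path q0 → q4 → q5 → q1 on input cba.
No string of length < 3 is accepted (BFS exhausts all shorter strings without reaching an accepting state), and cba is the lexicographically least accepting string of length 3.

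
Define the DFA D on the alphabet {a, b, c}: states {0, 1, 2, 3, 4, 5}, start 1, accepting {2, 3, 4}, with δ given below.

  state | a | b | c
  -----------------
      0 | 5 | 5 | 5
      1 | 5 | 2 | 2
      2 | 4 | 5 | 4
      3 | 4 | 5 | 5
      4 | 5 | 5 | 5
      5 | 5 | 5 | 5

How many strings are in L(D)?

6

The useful subgraph on states {1, 2, 4} is acyclic, so L(D) is finite; the longest accepting path visits 3 useful states, giving maximum string length 2.
Counting accepting paths from 1 by length: 2 of length 1, 4 of length 2. Total 6.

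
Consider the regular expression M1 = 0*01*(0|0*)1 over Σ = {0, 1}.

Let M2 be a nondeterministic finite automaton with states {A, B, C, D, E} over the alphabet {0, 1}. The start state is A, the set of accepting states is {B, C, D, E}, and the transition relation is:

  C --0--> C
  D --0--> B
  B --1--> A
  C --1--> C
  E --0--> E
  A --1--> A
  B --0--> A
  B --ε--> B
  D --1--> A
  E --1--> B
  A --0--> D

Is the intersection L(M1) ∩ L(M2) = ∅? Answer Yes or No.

Converting the expression M1 to a DFA (subset construction, then merging equivalent states) gives the minimal DFA with states {r0, r1, r2, r3, r4, r5}, start state r0, accepting states {r3, r5} and transitions r0: 0→r1, 1→r2; r1: 0→r1, 1→r3; r2: 0→r2, 1→r2; r3: 0→r4, 1→r3; r4: 0→r4, 1→r5; r5: 0→r2, 1→r2.
Exploring the product automaton M1 × M2 from the start pair (r0, A), following both machines on each input symbol, reaches 12 state pairs: (r0, A), (r1, D), (r2, A), (r1, B), (r3, A), (r2, D), (r1, A), (r4, D), (r2, B), (r4, B), (r5, A), (r4, A).
M1 accepts in {r3, r5} and M2 accepts in {B, C, D, E}; no reachable pair has both components accepting, so no string drives both machines to acceptance simultaneously and L(M1) ∩ L(M2) = ∅.
So no string is accepted by both, and the intersection is empty.

Yes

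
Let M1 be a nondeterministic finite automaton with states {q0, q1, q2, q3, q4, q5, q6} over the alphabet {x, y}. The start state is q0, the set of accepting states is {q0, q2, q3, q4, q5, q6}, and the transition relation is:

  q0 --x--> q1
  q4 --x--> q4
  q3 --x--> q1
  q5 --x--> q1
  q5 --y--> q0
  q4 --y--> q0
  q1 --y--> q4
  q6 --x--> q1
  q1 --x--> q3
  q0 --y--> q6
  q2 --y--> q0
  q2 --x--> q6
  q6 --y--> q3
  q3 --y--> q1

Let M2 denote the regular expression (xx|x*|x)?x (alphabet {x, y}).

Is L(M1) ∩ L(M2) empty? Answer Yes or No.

No

The string xx is accepted by both M1 and M2.
Hence L(M1) ∩ L(M2) ≠ ∅.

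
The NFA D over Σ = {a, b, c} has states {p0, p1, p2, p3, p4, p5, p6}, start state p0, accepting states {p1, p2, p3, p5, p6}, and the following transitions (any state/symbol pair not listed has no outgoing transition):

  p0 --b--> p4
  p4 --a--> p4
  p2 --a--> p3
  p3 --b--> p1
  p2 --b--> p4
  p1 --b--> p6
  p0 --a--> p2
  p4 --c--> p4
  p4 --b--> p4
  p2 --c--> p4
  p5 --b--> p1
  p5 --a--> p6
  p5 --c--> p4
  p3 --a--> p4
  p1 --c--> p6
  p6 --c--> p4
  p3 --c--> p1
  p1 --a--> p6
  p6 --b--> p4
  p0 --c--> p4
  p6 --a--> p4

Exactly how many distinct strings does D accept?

10

The useful subgraph on states {p0, p1, p2, p3, p6} is acyclic, so L(D) is finite; the longest accepting path visits 5 useful states, giving maximum string length 4.
Counting accepting paths from p0 by length: 1 of length 1, 1 of length 2, 2 of length 3, 6 of length 4. Total 10.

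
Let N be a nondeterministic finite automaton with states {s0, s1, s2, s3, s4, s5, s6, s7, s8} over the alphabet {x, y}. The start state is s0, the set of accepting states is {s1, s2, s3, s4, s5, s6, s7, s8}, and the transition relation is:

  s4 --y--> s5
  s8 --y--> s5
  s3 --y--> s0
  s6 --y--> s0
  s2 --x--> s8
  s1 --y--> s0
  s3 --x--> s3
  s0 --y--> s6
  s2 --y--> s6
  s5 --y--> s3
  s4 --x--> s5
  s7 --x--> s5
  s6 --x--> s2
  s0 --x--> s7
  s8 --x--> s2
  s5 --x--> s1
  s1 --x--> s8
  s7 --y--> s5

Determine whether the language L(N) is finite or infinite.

infinite

State s0 is reachable from the start and can reach an accepting state, and it lies on the cycle s0 → s6 → s0.
Traversing that cycle any number of times yields accepted strings of unbounded length, so the language is infinite.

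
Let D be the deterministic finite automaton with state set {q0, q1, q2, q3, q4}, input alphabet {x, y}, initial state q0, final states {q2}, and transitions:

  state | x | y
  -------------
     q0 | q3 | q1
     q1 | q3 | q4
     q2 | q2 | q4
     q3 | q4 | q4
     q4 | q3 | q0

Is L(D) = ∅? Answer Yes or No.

Yes

The states reachable from the start state are {q0, q1, q3, q4}.
None of the accepting states {q2} is reachable, so no string is accepted and L(D) = ∅.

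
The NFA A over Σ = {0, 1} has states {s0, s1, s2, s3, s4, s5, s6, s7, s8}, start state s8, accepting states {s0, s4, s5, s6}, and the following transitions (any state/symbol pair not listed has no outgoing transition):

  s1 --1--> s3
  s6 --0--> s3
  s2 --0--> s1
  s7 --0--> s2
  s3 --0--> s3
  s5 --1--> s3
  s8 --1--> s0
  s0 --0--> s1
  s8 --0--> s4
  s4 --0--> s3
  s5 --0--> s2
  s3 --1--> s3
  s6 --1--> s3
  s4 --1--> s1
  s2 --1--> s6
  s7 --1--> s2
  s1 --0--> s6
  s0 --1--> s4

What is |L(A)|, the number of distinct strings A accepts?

The useful subgraph on states {s0, s1, s4, s6, s8} is acyclic, so L(A) is finite; the longest accepting path visits 5 useful states, giving maximum string length 4.
Counting accepting paths from s8 by length: 2 of length 1, 1 of length 2, 2 of length 3, 1 of length 4. Total 6.

6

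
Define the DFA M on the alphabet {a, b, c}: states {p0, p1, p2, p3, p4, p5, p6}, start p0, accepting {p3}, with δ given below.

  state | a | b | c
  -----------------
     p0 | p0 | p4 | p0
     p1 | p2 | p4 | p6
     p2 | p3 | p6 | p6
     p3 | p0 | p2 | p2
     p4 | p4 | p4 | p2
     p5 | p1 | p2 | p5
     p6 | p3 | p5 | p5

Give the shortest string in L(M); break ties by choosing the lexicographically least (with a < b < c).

bca

A breadth-first search from p0 reaches an accepting state first via the path p0 → p4 → p2 → p3 on input bca.
No string of length < 3 is accepted (BFS exhausts all shorter strings without reaching an accepting state), and bca is the lexicographically least accepting string of length 3.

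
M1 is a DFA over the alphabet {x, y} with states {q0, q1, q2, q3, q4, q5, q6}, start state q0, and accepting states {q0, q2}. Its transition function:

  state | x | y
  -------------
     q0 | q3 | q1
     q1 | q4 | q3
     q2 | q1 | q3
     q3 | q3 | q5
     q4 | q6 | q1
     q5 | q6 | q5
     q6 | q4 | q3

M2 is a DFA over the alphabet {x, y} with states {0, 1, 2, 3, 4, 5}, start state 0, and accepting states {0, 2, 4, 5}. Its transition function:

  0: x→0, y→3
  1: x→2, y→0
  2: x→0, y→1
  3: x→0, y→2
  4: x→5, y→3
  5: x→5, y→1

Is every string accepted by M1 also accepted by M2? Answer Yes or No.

Yes

Exploring the product automaton M1 × M2 from the start pair (q0, 0), following both machines on each input symbol, reaches 13 state pairs: (q0, 0), (q3, 0), (q1, 3), (q5, 3), (q4, 0), (q3, 2), (q6, 0), (q5, 2), (q5, 1), (q3, 3), (q6, 2), (q5, 0), (q3, 1).
M1 accepts in {q0, q2} and M2 accepts in {0, 2, 4, 5}. The reachable pairs whose M1-component is accepting are (q0, 0); in each of them the M2-component is accepting too, so the product for L(M1) \ L(M2) (M1-component accepting, M2-component rejecting) has no reachable accepting pair and the difference is empty.
Hence every string in L(M1) is also in L(M2).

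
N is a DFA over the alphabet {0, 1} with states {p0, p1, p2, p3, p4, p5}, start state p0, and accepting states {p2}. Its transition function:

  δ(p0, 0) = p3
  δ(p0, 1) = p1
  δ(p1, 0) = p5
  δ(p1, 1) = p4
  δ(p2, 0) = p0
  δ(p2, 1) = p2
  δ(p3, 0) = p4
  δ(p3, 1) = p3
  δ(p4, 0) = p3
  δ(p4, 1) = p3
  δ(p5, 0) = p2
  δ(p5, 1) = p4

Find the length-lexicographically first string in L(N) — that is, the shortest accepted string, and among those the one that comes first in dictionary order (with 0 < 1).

A breadth-first search from p0 reaches an accepting state first via the path p0 → p1 → p5 → p2 on input 100.
No string of length < 3 is accepted (BFS exhausts all shorter strings without reaching an accepting state), and 100 is the lexicographically least accepting string of length 3.

100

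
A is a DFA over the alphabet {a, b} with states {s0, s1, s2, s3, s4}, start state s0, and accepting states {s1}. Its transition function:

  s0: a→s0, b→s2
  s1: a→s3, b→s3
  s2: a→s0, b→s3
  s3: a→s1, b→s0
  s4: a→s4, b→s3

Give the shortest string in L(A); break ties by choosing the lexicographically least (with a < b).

A breadth-first search from s0 reaches an accepting state first via the path s0 → s2 → s3 → s1 on input bba.
No string of length < 3 is accepted (BFS exhausts all shorter strings without reaching an accepting state), and bba is the lexicographically least accepting string of length 3.

bba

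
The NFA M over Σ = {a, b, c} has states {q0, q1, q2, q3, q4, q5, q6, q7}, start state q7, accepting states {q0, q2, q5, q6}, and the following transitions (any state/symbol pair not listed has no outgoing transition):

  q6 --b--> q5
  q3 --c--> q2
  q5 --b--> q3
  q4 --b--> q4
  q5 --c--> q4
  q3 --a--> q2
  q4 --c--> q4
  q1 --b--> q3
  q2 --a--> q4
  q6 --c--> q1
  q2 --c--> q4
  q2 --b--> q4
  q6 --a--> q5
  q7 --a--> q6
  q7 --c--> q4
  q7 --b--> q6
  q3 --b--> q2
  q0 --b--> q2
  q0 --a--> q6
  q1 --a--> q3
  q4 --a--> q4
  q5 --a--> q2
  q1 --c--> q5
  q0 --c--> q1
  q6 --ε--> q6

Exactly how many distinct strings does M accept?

44

The useful subgraph on states {q1, q2, q3, q5, q6, q7} is acyclic, so L(M) is finite; the longest accepting path visits 6 useful states, giving maximum string length 5.
Counting accepting paths from q7 by length: 2 of length 1, 4 of length 2, 6 of length 3, 26 of length 4, 6 of length 5. Total 44.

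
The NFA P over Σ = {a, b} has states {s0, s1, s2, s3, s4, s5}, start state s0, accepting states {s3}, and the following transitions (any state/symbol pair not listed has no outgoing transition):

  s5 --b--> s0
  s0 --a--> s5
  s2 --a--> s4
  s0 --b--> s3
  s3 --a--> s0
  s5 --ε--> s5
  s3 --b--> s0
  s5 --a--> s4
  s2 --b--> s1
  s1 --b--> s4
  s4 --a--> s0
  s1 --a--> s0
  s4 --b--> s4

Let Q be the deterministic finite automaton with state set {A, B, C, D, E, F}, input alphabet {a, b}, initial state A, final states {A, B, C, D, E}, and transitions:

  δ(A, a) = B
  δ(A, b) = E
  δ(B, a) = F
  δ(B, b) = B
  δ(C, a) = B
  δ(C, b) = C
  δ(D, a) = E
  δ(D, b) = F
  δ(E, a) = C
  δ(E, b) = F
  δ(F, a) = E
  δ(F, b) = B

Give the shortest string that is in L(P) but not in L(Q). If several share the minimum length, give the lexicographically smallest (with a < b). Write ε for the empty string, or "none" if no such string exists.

The string aaab is accepted by P but not by Q.
No shorter string lies in the difference, and aaab is the lexicographically first length-4 string in L(P) \ L(Q).

aaab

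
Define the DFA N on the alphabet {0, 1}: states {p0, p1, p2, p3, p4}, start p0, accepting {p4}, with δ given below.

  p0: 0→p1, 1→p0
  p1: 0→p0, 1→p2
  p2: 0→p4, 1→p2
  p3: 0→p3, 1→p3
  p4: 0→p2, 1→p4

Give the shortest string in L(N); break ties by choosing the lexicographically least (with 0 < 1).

010

A breadth-first search from p0 reaches an accepting state first via the path p0 → p1 → p2 → p4 on input 010.
No string of length < 3 is accepted (BFS exhausts all shorter strings without reaching an accepting state), and 010 is the lexicographically least accepting string of length 3.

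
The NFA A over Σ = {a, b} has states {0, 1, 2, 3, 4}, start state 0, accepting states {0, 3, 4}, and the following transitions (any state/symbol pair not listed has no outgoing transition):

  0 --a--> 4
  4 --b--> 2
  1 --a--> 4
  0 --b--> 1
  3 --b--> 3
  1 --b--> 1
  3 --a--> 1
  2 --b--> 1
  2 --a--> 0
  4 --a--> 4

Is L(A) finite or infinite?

infinite

State 1 is reachable from the start and can reach an accepting state, and it lies on the cycle 1 → 1.
Traversing that cycle any number of times yields accepted strings of unbounded length, so the language is infinite.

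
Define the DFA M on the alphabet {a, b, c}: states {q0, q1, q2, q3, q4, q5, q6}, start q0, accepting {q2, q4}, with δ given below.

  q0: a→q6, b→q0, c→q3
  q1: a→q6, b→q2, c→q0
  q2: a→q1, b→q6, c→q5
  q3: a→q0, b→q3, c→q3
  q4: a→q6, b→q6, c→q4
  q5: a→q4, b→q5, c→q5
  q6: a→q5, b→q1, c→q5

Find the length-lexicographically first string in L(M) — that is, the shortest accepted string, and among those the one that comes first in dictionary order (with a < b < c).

aaa

A breadth-first search from q0 reaches an accepting state first via the path q0 → q6 → q5 → q4 on input aaa.
No string of length < 3 is accepted (BFS exhausts all shorter strings without reaching an accepting state), and aaa is the lexicographically least accepting string of length 3.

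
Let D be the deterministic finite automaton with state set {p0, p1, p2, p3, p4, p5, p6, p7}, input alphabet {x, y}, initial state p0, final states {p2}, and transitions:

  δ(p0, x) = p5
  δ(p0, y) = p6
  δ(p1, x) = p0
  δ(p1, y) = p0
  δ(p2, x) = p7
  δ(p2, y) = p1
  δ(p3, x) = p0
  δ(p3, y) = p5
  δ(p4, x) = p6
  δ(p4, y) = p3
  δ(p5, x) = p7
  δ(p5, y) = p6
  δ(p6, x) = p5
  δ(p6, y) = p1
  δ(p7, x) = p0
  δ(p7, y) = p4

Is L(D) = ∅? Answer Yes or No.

The states reachable from the start state are {p0, p1, p3, p4, p5, p6, p7}.
None of the accepting states {p2} is reachable, so no string is accepted and L(D) = ∅.

Yes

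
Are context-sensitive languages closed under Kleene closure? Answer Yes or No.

An LBA guesses a factorisation of the input into blocks (marking block boundaries on a second track) and verifies each block with the LBA for L; this uses no space beyond the input, so L* is context-sensitive.
So the context-sensitive languages are closed under Kleene star.

Yes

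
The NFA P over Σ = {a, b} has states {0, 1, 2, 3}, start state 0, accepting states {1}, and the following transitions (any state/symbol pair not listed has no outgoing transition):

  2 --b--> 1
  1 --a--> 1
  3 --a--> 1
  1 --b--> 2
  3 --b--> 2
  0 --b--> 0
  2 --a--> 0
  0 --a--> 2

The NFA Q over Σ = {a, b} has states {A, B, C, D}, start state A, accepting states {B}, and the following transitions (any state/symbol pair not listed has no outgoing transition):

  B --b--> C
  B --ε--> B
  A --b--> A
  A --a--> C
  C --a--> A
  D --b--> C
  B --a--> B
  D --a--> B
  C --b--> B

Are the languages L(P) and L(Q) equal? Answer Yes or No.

Exploring the product automaton P × Q from the start pair (0, A), following both machines on each input symbol, reaches 3 state pairs: (0, A), (2, C), (1, B).
P accepts in {1} and Q accepts in {B}. In every reachable pair the two components are either both accepting — (1, B) — or both non-accepting, so no string is accepted by exactly one of the machines: L(P) \ L(Q) and L(Q) \ L(P) are both empty.
Hence every string is accepted by P iff it is accepted by Q, and the two languages coincide.

Yes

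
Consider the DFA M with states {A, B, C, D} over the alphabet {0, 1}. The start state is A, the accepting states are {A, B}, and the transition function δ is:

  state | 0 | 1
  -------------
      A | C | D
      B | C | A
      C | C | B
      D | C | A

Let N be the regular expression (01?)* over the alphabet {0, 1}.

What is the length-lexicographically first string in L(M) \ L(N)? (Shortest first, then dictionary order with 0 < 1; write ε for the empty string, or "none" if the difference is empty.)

11

The string 11 is accepted by M but not by N.
No shorter string lies in the difference, and 11 is the lexicographically first length-2 string in L(M) \ L(N).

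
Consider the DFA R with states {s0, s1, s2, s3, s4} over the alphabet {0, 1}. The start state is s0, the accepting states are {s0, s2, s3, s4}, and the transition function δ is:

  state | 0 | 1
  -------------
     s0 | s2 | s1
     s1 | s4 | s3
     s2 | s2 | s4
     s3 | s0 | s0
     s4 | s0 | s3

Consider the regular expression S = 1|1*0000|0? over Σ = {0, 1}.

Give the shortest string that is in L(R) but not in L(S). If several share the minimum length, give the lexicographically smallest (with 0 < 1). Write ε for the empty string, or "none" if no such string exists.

00

The string 00 is accepted by R but not by S.
No shorter string lies in the difference, and 00 is the lexicographically first length-2 string in L(R) \ L(S).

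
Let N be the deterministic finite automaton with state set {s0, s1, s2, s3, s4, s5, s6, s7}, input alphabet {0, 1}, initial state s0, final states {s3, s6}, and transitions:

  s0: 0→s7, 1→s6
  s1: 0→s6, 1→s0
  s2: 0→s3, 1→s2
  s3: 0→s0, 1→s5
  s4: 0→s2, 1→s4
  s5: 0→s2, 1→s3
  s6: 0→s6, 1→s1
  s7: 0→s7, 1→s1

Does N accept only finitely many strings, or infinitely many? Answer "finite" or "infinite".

infinite

State s0 is reachable from the start and can reach an accepting state, and it lies on the cycle s0 → s6 → s1 → s0.
Traversing that cycle any number of times yields accepted strings of unbounded length, so the language is infinite.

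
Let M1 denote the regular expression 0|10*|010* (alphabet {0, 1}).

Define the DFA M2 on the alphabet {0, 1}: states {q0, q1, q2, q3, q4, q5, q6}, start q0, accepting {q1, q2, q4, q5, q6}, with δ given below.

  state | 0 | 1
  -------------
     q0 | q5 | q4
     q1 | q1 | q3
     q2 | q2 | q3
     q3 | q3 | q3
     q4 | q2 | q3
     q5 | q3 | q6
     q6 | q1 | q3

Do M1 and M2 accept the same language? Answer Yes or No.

Yes

Converting the expression M1 to a DFA (subset construction, then merging equivalent states) gives the minimal DFA with states {r0, r1, r2, r3}, start state r0, accepting states {r1, r2} and transitions r0: 0→r1, 1→r2; r1: 0→r3, 1→r2; r2: 0→r2, 1→r3; r3: 0→r3, 1→r3.
Exploring the product automaton M1 × M2 from the start pair (r0, q0), following both machines on each input symbol, reaches 7 state pairs: (r0, q0), (r1, q5), (r2, q4), (r3, q3), (r2, q6), (r2, q2), (r2, q1).
M1 accepts in {r1, r2} and M2 accepts in {q1, q2, q4, q5, q6}. In every reachable pair the two components are either both accepting — (r1, q5), (r2, q4), (r2, q6), (r2, q2), (r2, q1) — or both non-accepting, so no string is accepted by exactly one of the machines: L(M1) \ L(M2) and L(M2) \ L(M1) are both empty.
Hence every string is accepted by M1 iff it is accepted by M2, and the two languages coincide.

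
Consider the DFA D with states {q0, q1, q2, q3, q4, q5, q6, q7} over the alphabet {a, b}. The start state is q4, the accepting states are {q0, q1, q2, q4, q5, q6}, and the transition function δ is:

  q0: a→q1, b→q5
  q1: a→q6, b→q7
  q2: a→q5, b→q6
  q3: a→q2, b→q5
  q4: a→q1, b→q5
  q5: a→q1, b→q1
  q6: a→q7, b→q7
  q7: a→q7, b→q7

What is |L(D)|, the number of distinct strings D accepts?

8

The useful subgraph on states {q1, q4, q5, q6} is acyclic, so L(D) is finite; the longest accepting path visits 4 useful states, giving maximum string length 3.
Counting accepting paths from q4 by length: 1 of length 0, 2 of length 1, 3 of length 2, 2 of length 3. Total 8.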